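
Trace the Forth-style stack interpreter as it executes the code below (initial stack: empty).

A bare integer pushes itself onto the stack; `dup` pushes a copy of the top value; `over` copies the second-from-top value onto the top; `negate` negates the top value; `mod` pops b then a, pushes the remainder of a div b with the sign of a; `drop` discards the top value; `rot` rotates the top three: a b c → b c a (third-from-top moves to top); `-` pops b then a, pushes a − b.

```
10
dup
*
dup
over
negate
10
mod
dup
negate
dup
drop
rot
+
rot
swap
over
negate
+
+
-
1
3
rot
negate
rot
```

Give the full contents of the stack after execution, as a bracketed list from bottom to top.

10      10
dup     10 10
*       100
dup     100 100
over    100 100 100
negate  100 100 -100
10      100 100 -100 10
mod     100 100 0
dup     100 100 0 0
negate  100 100 0 0
dup     100 100 0 0 0
drop    100 100 0 0
rot     100 0 0 100
+       100 0 100
rot     0 100 100
swap    0 100 100
over    0 100 100 100
negate  0 100 100 -100
+       0 100 0
+       0 100
-       -100
1       -100 1
3       -100 1 3
rot     1 3 -100
negate  1 3 100
rot     3 100 1

[3, 100, 1]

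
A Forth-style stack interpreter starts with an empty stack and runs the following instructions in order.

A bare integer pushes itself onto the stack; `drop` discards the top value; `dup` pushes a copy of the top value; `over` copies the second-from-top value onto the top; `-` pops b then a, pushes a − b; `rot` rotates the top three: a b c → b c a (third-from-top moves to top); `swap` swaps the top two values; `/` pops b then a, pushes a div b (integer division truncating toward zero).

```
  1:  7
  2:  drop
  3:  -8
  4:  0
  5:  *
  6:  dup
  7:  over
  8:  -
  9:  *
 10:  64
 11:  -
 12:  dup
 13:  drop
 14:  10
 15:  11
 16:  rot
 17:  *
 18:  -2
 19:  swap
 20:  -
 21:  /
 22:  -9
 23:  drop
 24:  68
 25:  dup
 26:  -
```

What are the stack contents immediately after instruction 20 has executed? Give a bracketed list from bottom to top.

[10, 702]

7    → [7]
drop → []
-8   → [-8]
0    → [-8, 0]
*    → [0]
dup  → [0, 0]
over → [0, 0, 0]
-    → [0, 0]
*    → [0]
64   → [0, 64]
-    → [-64]
dup  → [-64, -64]
drop → [-64]
10   → [-64, 10]
11   → [-64, 10, 11]
rot  → [10, 11, -64]
*    → [10, -704]
-2   → [10, -704, -2]
swap → [10, -2, -704]
-    → [10, 702]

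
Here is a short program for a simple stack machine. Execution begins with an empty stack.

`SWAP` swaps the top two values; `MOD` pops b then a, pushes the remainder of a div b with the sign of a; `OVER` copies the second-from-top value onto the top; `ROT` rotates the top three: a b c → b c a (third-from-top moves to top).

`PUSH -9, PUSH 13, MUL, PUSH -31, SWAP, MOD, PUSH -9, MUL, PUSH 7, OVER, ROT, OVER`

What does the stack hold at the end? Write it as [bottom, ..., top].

PUSH -9  → -9
PUSH 13  → -9 13
MUL      → -117
PUSH -31 → -117 -31
SWAP     → -31 -117
MOD      → -31
PUSH -9  → -31 -9
MUL      → 279
PUSH 7   → 279 7
OVER     → 279 7 279
ROT      → 7 279 279
OVER     → 7 279 279 279

[7, 279, 279, 279]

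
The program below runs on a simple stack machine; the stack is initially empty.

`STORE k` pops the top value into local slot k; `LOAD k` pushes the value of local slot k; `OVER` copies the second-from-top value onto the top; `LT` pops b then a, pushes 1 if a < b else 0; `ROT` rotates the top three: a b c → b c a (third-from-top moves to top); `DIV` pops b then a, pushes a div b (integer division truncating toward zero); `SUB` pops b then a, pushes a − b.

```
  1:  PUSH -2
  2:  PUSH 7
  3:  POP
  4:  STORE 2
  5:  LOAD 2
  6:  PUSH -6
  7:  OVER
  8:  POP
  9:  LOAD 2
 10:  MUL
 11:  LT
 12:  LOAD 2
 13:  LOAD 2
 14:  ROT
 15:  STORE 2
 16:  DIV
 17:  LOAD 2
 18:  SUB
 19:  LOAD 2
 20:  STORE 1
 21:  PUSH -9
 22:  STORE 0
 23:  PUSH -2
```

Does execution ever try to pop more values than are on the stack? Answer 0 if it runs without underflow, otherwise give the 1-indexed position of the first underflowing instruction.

PUSH -2  [-2]
PUSH 7   [-2, 7]
POP      [-2]
STORE 2  []
LOAD 2   [-2]
PUSH -6  [-2, -6]
OVER     [-2, -6, -2]
POP      [-2, -6]
LOAD 2   [-2, -6, -2]
MUL      [-2, 12]
LT       [1]
LOAD 2   [1, -2]
LOAD 2   [1, -2, -2]
ROT      [-2, -2, 1]
STORE 2  [-2, -2]
DIV      [1]
LOAD 2   [1, 1]
SUB      [0]
LOAD 2   [0, 1]
STORE 1  [0]
PUSH -9  [0, -9]
STORE 0  [0]
PUSH -2  [0, -2]

0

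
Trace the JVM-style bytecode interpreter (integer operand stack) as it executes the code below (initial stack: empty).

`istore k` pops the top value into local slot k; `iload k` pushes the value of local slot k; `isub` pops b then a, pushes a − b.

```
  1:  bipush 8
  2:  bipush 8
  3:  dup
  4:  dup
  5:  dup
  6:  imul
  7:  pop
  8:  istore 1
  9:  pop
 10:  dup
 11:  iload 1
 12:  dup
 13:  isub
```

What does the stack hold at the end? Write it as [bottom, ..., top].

bipush 8 -> 8
bipush 8 -> 8 8
dup      -> 8 8 8
dup      -> 8 8 8 8
dup      -> 8 8 8 8 8
imul     -> 8 8 8 64
pop      -> 8 8 8
istore 1 -> 8 8
pop      -> 8
dup      -> 8 8
iload 1  -> 8 8 8
dup      -> 8 8 8 8
isub     -> 8 8 0

[8, 8, 0]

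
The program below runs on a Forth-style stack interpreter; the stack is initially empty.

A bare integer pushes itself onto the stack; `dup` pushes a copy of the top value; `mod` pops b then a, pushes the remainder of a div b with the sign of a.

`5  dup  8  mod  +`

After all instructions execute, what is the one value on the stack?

5   → 5
dup → 5 5
8   → 5 5 8
mod → 5 5
+   → 10

10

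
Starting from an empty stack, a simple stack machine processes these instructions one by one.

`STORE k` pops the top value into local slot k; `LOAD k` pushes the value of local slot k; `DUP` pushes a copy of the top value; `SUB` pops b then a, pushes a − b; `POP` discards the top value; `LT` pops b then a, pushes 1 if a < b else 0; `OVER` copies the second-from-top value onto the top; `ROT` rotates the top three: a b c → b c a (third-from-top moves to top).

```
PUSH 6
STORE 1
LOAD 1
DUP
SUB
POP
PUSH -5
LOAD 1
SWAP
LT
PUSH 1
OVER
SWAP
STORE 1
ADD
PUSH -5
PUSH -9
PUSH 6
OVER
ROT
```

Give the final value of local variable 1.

PUSH 6  -> 6
STORE 1 -> (empty)
LOAD 1  -> 6
DUP     -> 6 6
SUB     -> 0
POP     -> (empty)
PUSH -5 -> -5
LOAD 1  -> -5 6
SWAP    -> 6 -5
LT      -> 0
PUSH 1  -> 0 1
OVER    -> 0 1 0
SWAP    -> 0 0 1
STORE 1 -> 0 0
ADD     -> 0
PUSH -5 -> 0 -5
PUSH -9 -> 0 -5 -9
PUSH 6  -> 0 -5 -9 6
OVER    -> 0 -5 -9 6 -9
ROT     -> 0 -5 6 -9 -9

1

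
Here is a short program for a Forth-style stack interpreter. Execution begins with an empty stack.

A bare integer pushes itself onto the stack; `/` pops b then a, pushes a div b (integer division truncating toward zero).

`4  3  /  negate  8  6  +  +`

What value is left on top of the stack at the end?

13

4       [4]
3       [4, 3]
/       [1]
negate  [-1]
8       [-1, 8]
6       [-1, 8, 6]
+       [-1, 14]
+       [13]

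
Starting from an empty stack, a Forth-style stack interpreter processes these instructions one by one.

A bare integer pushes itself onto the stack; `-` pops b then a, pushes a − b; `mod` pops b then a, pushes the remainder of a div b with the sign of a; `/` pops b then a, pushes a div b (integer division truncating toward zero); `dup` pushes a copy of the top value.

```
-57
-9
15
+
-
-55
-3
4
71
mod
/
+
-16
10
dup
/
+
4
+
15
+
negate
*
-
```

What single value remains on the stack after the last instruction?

-57    : -57
-9     : -57 -9
15     : -57 -9 15
+      : -57 6
-      : -63
-55    : -63 -55
-3     : -63 -55 -3
4      : -63 -55 -3 4
71     : -63 -55 -3 4 71
mod    : -63 -55 -3 4
/      : -63 -55 0
+      : -63 -55
-16    : -63 -55 -16
10     : -63 -55 -16 10
dup    : -63 -55 -16 10 10
/      : -63 -55 -16 1
+      : -63 -55 -15
4      : -63 -55 -15 4
+      : -63 -55 -11
15     : -63 -55 -11 15
+      : -63 -55 4
negate : -63 -55 -4
*      : -63 220
-      : -283

-283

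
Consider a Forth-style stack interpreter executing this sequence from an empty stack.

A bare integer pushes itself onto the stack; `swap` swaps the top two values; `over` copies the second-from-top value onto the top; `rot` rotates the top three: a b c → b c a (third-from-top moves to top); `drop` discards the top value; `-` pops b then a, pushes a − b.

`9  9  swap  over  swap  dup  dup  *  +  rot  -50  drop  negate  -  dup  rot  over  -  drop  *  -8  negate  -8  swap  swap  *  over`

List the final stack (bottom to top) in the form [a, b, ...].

9       9
9       9 9
swap    9 9
over    9 9 9
swap    9 9 9
dup     9 9 9 9
dup     9 9 9 9 9
*       9 9 9 81
+       9 9 90
rot     9 90 9
-50     9 90 9 -50
drop    9 90 9
negate  9 90 -9
-       9 99
dup     9 99 99
rot     99 99 9
over    99 99 9 99
-       99 99 -90
drop    99 99
*       9801
-8      9801 -8
negate  9801 8
-8      9801 8 -8
swap    9801 -8 8
swap    9801 8 -8
*       9801 -64
over    9801 -64 9801

[9801, -64, 9801]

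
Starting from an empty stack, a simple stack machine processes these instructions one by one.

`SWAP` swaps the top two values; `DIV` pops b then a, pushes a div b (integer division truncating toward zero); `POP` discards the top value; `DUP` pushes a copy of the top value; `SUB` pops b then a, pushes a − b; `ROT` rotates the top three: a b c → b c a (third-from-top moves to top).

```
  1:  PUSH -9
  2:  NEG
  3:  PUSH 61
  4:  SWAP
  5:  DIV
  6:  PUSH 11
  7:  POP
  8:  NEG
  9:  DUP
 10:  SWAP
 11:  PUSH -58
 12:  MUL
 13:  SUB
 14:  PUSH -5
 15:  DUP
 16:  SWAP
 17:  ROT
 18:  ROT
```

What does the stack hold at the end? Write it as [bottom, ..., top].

[-5, -354, -5]

PUSH -9  -> -9
NEG      -> 9
PUSH 61  -> 9 61
SWAP     -> 61 9
DIV      -> 6
PUSH 11  -> 6 11
POP      -> 6
NEG      -> -6
DUP      -> -6 -6
SWAP     -> -6 -6
PUSH -58 -> -6 -6 -58
MUL      -> -6 348
SUB      -> -354
PUSH -5  -> -354 -5
DUP      -> -354 -5 -5
SWAP     -> -354 -5 -5
ROT      -> -5 -5 -354
ROT      -> -5 -354 -5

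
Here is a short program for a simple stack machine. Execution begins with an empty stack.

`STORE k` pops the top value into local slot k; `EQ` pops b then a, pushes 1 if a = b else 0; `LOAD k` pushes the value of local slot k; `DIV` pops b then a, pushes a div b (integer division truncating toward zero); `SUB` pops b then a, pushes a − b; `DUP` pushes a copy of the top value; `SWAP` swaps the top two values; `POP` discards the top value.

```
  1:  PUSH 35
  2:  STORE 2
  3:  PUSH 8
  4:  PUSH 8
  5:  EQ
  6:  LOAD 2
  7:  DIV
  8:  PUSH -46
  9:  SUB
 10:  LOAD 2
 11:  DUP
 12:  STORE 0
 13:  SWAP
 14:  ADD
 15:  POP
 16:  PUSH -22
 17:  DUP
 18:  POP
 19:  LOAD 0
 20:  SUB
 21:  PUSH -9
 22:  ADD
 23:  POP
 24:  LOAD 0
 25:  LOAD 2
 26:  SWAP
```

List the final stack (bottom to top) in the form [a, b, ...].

PUSH 35  -> 35
STORE 2  -> (empty)
PUSH 8   -> 8
PUSH 8   -> 8 8
EQ       -> 1
LOAD 2   -> 1 35
DIV      -> 0
PUSH -46 -> 0 -46
SUB      -> 46
LOAD 2   -> 46 35
DUP      -> 46 35 35
STORE 0  -> 46 35
SWAP     -> 35 46
ADD      -> 81
POP      -> (empty)
PUSH -22 -> -22
DUP      -> -22 -22
POP      -> -22
LOAD 0   -> -22 35
SUB      -> -57
PUSH -9  -> -57 -9
ADD      -> -66
POP      -> (empty)
LOAD 0   -> 35
LOAD 2   -> 35 35
SWAP     -> 35 35

[35, 35]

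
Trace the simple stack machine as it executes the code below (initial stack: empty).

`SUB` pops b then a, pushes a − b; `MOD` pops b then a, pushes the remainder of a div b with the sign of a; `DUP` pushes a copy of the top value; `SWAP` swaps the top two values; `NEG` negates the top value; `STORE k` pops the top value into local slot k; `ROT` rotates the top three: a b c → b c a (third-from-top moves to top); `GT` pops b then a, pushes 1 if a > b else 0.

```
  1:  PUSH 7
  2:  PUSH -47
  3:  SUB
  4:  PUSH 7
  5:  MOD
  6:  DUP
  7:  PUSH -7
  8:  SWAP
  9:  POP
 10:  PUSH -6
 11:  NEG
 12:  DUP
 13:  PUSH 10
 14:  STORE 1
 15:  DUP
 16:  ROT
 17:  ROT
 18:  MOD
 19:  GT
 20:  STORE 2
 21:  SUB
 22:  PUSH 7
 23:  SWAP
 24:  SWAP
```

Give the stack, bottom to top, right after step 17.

[5, -7, 6, 6, 6]

PUSH 7   : [7]
PUSH -47 : [7, -47]
SUB      : [54]
PUSH 7   : [54, 7]
MOD      : [5]
DUP      : [5, 5]
PUSH -7  : [5, 5, -7]
SWAP     : [5, -7, 5]
POP      : [5, -7]
PUSH -6  : [5, -7, -6]
NEG      : [5, -7, 6]
DUP      : [5, -7, 6, 6]
PUSH 10  : [5, -7, 6, 6, 10]
STORE 1  : [5, -7, 6, 6]
DUP      : [5, -7, 6, 6, 6]
ROT      : [5, -7, 6, 6, 6]
ROT      : [5, -7, 6, 6, 6]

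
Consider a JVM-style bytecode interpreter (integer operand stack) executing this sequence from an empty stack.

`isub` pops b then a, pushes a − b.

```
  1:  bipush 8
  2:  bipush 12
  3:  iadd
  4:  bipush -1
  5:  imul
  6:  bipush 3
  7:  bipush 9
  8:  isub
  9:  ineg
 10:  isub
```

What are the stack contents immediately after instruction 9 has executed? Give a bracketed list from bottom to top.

[-20, 6]

bipush 8  -> 8
bipush 12 -> 8 12
iadd      -> 20
bipush -1 -> 20 -1
imul      -> -20
bipush 3  -> -20 3
bipush 9  -> -20 3 9
isub      -> -20 -6
ineg      -> -20 6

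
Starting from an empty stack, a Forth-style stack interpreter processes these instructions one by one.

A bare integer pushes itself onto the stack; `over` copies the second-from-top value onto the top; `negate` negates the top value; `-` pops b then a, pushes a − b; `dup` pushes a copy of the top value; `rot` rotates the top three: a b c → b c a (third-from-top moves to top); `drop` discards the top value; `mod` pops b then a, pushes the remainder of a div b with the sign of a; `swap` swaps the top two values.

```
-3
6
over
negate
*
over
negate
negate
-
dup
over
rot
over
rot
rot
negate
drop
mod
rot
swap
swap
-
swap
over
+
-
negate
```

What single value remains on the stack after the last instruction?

21

-3     -> [-3]
6      -> [-3, 6]
over   -> [-3, 6, -3]
negate -> [-3, 6, 3]
*      -> [-3, 18]
over   -> [-3, 18, -3]
negate -> [-3, 18, 3]
negate -> [-3, 18, -3]
-      -> [-3, 21]
dup    -> [-3, 21, 21]
over   -> [-3, 21, 21, 21]
rot    -> [-3, 21, 21, 21]
over   -> [-3, 21, 21, 21, 21]
rot    -> [-3, 21, 21, 21, 21]
rot    -> [-3, 21, 21, 21, 21]
negate -> [-3, 21, 21, 21, -21]
drop   -> [-3, 21, 21, 21]
mod    -> [-3, 21, 0]
rot    -> [21, 0, -3]
swap   -> [21, -3, 0]
swap   -> [21, 0, -3]
-      -> [21, 3]
swap   -> [3, 21]
over   -> [3, 21, 3]
+      -> [3, 24]
-      -> [-21]
negate -> [21]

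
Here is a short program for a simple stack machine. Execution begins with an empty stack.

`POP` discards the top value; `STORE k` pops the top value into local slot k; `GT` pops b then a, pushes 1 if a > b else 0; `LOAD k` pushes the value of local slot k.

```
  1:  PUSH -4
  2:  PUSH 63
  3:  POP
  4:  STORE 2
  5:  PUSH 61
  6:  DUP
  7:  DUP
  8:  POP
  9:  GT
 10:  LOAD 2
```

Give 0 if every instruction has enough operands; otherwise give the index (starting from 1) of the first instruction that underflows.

PUSH -4 -> [-4]
PUSH 63 -> [-4, 63]
POP     -> [-4]
STORE 2 -> []
PUSH 61 -> [61]
DUP     -> [61, 61]
DUP     -> [61, 61, 61]
POP     -> [61, 61]
GT      -> [0]
LOAD 2  -> [0, -4]

0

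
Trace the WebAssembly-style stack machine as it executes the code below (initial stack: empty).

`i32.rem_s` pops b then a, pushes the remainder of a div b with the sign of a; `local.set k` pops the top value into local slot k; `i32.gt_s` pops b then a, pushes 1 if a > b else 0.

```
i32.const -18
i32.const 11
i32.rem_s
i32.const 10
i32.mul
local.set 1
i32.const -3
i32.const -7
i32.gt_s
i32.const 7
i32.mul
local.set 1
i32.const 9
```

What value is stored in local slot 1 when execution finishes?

7

i32.const -18  -18
i32.const 11   -18 11
i32.rem_s      -7
i32.const 10   -7 10
i32.mul        -70
local.set 1    (empty)
i32.const -3   -3
i32.const -7   -3 -7
i32.gt_s       1
i32.const 7    1 7
i32.mul        7
local.set 1    (empty)
i32.const 9    9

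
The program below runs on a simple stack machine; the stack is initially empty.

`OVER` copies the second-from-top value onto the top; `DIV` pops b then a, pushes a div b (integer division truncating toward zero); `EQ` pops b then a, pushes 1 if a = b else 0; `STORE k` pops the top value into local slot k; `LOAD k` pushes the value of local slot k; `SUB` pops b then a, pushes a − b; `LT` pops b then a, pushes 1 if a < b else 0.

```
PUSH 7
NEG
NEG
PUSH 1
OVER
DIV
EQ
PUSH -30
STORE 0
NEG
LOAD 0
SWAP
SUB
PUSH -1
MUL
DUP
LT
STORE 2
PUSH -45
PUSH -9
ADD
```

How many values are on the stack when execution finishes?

1

PUSH 7    7
NEG       -7
NEG       7
PUSH 1    7 1
OVER      7 1 7
DIV       7 0
EQ        0
PUSH -30  0 -30
STORE 0   0
NEG       0
LOAD 0    0 -30
SWAP      -30 0
SUB       -30
PUSH -1   -30 -1
MUL       30
DUP       30 30
LT        0
STORE 2   (empty)
PUSH -45  -45
PUSH -9   -45 -9
ADD       -54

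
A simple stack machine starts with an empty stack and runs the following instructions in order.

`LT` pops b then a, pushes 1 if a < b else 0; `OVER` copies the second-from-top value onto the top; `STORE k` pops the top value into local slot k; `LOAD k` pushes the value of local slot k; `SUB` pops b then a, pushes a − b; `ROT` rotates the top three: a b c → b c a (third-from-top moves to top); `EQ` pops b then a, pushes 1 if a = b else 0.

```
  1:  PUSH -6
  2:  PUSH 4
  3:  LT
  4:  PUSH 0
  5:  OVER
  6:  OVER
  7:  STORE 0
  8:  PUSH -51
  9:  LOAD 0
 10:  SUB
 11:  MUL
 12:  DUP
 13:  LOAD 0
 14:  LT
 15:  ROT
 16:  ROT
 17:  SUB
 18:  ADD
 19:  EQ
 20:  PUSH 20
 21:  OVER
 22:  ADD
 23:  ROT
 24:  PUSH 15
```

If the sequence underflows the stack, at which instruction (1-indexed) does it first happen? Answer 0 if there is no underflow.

23

PUSH -6  → -6
PUSH 4   → -6 4
LT       → 1
PUSH 0   → 1 0
OVER     → 1 0 1
OVER     → 1 0 1 0
STORE 0  → 1 0 1
PUSH -51 → 1 0 1 -51
LOAD 0   → 1 0 1 -51 0
SUB      → 1 0 1 -51
MUL      → 1 0 -51
DUP      → 1 0 -51 -51
LOAD 0   → 1 0 -51 -51 0
LT       → 1 0 -51 1
ROT      → 1 -51 1 0
ROT      → 1 1 0 -51
SUB      → 1 1 51
ADD      → 1 52
EQ       → 0
PUSH 20  → 0 20
OVER     → 0 20 0
ADD      → 0 20
ROT  — needs 3 operands, stack has 2 → underflow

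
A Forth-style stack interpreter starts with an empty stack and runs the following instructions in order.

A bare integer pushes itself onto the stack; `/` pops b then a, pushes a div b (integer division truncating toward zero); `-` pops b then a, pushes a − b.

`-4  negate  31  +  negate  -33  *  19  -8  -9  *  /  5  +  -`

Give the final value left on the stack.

1150

-4     : [-4]
negate : [4]
31     : [4, 31]
+      : [35]
negate : [-35]
-33    : [-35, -33]
*      : [1155]
19     : [1155, 19]
-8     : [1155, 19, -8]
-9     : [1155, 19, -8, -9]
*      : [1155, 19, 72]
/      : [1155, 0]
5      : [1155, 0, 5]
+      : [1155, 5]
-      : [1150]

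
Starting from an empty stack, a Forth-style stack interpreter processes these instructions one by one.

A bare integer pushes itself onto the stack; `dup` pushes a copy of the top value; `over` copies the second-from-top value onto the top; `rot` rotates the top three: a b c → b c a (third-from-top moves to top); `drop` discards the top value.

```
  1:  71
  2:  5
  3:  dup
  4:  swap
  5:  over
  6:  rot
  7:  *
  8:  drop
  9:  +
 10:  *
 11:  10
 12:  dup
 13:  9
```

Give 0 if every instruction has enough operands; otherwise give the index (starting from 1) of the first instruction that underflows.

10

71   : [71]
5    : [71, 5]
dup  : [71, 5, 5]
swap : [71, 5, 5]
over : [71, 5, 5, 5]
rot  : [71, 5, 5, 5]
*    : [71, 5, 25]
drop : [71, 5]
+    : [76]
*  — needs 2 operands, stack has 1 → underflow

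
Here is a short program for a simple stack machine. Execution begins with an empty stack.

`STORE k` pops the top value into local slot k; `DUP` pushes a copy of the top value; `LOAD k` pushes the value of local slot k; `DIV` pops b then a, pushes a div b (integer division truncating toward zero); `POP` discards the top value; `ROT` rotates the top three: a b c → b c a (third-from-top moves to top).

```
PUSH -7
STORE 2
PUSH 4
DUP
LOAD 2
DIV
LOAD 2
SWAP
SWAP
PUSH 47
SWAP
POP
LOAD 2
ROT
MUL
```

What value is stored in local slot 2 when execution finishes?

-7

PUSH -7 : [-7]
STORE 2 : []
PUSH 4  : [4]
DUP     : [4, 4]
LOAD 2  : [4, 4, -7]
DIV     : [4, 0]
LOAD 2  : [4, 0, -7]
SWAP    : [4, -7, 0]
SWAP    : [4, 0, -7]
PUSH 47 : [4, 0, -7, 47]
SWAP    : [4, 0, 47, -7]
POP     : [4, 0, 47]
LOAD 2  : [4, 0, 47, -7]
ROT     : [4, 47, -7, 0]
MUL     : [4, 47, 0]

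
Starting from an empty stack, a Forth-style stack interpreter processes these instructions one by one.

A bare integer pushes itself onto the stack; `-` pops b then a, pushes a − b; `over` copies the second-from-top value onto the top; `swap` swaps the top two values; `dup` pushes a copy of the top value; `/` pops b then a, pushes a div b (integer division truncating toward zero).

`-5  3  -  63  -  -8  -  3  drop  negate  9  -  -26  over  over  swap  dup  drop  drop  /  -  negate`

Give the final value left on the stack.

-5     : [-5]
3      : [-5, 3]
-      : [-8]
63     : [-8, 63]
-      : [-71]
-8     : [-71, -8]
-      : [-63]
3      : [-63, 3]
drop   : [-63]
negate : [63]
9      : [63, 9]
-      : [54]
-26    : [54, -26]
over   : [54, -26, 54]
over   : [54, -26, 54, -26]
swap   : [54, -26, -26, 54]
dup    : [54, -26, -26, 54, 54]
drop   : [54, -26, -26, 54]
drop   : [54, -26, -26]
/      : [54, 1]
-      : [53]
negate : [-53]

-53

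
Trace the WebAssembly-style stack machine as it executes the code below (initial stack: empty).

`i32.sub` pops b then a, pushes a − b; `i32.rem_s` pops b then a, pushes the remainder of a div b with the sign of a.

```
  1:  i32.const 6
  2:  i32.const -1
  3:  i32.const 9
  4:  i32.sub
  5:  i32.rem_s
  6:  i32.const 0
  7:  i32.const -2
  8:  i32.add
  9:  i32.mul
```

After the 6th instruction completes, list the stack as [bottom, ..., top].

[6, 0]

i32.const 6  → [6]
i32.const -1 → [6, -1]
i32.const 9  → [6, -1, 9]
i32.sub      → [6, -10]
i32.rem_s    → [6]
i32.const 0  → [6, 0]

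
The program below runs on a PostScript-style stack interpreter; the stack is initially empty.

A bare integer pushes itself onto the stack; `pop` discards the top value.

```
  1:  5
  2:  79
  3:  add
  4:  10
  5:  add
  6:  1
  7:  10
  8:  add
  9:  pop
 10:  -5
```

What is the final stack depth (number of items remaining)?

5   -> 5
79  -> 5 79
add -> 84
10  -> 84 10
add -> 94
1   -> 94 1
10  -> 94 1 10
add -> 94 11
pop -> 94
-5  -> 94 -5

2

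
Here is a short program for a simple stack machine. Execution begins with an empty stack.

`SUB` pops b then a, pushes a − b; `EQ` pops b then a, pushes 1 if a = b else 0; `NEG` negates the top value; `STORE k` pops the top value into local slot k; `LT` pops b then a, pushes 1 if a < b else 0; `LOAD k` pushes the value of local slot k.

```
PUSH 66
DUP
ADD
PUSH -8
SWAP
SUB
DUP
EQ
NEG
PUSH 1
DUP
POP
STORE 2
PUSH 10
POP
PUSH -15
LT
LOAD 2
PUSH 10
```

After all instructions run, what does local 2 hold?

1

PUSH 66   66
DUP       66 66
ADD       132
PUSH -8   132 -8
SWAP      -8 132
SUB       -140
DUP       -140 -140
EQ        1
NEG       -1
PUSH 1    -1 1
DUP       -1 1 1
POP       -1 1
STORE 2   -1
PUSH 10   -1 10
POP       -1
PUSH -15  -1 -15
LT        0
LOAD 2    0 1
PUSH 10   0 1 10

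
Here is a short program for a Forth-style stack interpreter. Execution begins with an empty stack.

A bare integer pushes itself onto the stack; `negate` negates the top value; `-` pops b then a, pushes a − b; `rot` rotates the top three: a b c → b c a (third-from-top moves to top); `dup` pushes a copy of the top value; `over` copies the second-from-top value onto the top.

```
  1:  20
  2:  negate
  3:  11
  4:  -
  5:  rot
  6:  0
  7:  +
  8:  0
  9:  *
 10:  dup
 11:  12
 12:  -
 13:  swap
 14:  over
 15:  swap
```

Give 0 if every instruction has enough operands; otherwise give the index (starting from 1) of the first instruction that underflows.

5

20     : 20
negate : -20
11     : -20 11
-      : -31
rot  — needs 3 operands, stack has 1 → underflow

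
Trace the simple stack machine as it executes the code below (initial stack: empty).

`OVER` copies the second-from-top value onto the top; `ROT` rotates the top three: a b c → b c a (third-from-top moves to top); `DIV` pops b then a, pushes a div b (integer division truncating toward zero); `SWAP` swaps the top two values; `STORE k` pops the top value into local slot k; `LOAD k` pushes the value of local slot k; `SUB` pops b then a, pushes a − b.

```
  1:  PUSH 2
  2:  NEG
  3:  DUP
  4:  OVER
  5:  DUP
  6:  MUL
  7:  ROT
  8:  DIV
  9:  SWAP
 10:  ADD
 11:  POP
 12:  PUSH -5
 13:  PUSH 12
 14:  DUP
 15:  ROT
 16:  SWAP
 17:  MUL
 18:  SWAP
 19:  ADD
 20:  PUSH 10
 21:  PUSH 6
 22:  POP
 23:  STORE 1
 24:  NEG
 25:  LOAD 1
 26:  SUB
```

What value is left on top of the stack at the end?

38

PUSH 2  : 2
NEG     : -2
DUP     : -2 -2
OVER    : -2 -2 -2
DUP     : -2 -2 -2 -2
MUL     : -2 -2 4
ROT     : -2 4 -2
DIV     : -2 -2
SWAP    : -2 -2
ADD     : -4
POP     : (empty)
PUSH -5 : -5
PUSH 12 : -5 12
DUP     : -5 12 12
ROT     : 12 12 -5
SWAP    : 12 -5 12
MUL     : 12 -60
SWAP    : -60 12
ADD     : -48
PUSH 10 : -48 10
PUSH 6  : -48 10 6
POP     : -48 10
STORE 1 : -48
NEG     : 48
LOAD 1  : 48 10
SUB     : 38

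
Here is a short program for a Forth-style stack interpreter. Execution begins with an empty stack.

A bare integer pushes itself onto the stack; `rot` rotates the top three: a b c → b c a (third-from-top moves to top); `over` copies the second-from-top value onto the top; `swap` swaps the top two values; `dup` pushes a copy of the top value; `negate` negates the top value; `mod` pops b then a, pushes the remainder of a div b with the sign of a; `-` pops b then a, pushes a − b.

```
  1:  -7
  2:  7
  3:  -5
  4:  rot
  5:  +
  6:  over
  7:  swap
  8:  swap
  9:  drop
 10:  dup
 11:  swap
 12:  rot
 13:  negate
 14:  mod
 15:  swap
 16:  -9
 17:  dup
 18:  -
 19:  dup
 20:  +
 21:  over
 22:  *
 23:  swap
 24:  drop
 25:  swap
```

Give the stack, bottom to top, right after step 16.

-7     -> -7
7      -> -7 7
-5     -> -7 7 -5
rot    -> 7 -5 -7
+      -> 7 -12
over   -> 7 -12 7
swap   -> 7 7 -12
swap   -> 7 -12 7
drop   -> 7 -12
dup    -> 7 -12 -12
swap   -> 7 -12 -12
rot    -> -12 -12 7
negate -> -12 -12 -7
mod    -> -12 -5
swap   -> -5 -12
-9     -> -5 -12 -9

[-5, -12, -9]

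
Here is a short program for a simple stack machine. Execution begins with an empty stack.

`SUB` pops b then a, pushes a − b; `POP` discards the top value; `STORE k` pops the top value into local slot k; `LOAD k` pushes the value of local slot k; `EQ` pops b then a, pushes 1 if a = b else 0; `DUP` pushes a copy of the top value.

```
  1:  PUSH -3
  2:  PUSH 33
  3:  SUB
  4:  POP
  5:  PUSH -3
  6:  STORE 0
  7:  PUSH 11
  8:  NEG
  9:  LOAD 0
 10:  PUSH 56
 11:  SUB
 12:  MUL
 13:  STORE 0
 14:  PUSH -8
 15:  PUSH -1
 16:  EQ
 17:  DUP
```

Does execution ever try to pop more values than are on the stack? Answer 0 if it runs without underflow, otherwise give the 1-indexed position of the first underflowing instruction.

PUSH -3 : -3
PUSH 33 : -3 33
SUB     : -36
POP     : (empty)
PUSH -3 : -3
STORE 0 : (empty)
PUSH 11 : 11
NEG     : -11
LOAD 0  : -11 -3
PUSH 56 : -11 -3 56
SUB     : -11 -59
MUL     : 649
STORE 0 : (empty)
PUSH -8 : -8
PUSH -1 : -8 -1
EQ      : 0
DUP     : 0 0

0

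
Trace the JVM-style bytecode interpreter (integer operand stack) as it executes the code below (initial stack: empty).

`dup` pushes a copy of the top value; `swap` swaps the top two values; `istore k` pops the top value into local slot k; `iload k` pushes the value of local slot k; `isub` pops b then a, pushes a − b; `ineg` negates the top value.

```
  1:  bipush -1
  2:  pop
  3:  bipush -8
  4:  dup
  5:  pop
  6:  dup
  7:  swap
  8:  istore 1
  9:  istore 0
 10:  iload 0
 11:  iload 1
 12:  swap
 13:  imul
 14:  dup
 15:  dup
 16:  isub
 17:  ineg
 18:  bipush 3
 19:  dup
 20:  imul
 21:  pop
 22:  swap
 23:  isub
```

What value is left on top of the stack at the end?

-64

bipush -1  -1
pop        (empty)
bipush -8  -8
dup        -8 -8
pop        -8
dup        -8 -8
swap       -8 -8
istore 1   -8
istore 0   (empty)
iload 0    -8
iload 1    -8 -8
swap       -8 -8
imul       64
dup        64 64
dup        64 64 64
isub       64 0
ineg       64 0
bipush 3   64 0 3
dup        64 0 3 3
imul       64 0 9
pop        64 0
swap       0 64
isub       -64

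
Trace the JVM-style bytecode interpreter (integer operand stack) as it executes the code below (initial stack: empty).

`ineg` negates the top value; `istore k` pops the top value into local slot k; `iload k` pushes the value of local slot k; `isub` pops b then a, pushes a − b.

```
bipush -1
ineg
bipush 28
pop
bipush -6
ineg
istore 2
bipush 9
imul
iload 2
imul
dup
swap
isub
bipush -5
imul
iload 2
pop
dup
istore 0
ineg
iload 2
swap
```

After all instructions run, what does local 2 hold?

6

bipush -1  [-1]
ineg       [1]
bipush 28  [1, 28]
pop        [1]
bipush -6  [1, -6]
ineg       [1, 6]
istore 2   [1]
bipush 9   [1, 9]
imul       [9]
iload 2    [9, 6]
imul       [54]
dup        [54, 54]
swap       [54, 54]
isub       [0]
bipush -5  [0, -5]
imul       [0]
iload 2    [0, 6]
pop        [0]
dup        [0, 0]
istore 0   [0]
ineg       [0]
iload 2    [0, 6]
swap       [6, 0]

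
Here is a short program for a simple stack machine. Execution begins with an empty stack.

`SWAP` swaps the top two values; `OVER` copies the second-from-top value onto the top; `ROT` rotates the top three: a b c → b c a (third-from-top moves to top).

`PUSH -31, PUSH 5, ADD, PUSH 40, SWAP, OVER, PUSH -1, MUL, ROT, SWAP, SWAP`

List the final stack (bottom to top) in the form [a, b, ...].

[-26, -40, 40]

PUSH -31 : -31
PUSH 5   : -31 5
ADD      : -26
PUSH 40  : -26 40
SWAP     : 40 -26
OVER     : 40 -26 40
PUSH -1  : 40 -26 40 -1
MUL      : 40 -26 -40
ROT      : -26 -40 40
SWAP     : -26 40 -40
SWAP     : -26 -40 40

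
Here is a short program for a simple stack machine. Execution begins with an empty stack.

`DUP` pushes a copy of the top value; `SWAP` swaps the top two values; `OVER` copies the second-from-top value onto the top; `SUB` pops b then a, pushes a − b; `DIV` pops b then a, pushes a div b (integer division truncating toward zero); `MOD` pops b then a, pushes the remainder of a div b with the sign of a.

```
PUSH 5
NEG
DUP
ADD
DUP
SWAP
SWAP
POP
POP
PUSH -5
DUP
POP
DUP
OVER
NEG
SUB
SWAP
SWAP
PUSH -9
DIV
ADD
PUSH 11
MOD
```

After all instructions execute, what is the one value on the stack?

-4

PUSH 5  : 5
NEG     : -5
DUP     : -5 -5
ADD     : -10
DUP     : -10 -10
SWAP    : -10 -10
SWAP    : -10 -10
POP     : -10
POP     : (empty)
PUSH -5 : -5
DUP     : -5 -5
POP     : -5
DUP     : -5 -5
OVER    : -5 -5 -5
NEG     : -5 -5 5
SUB     : -5 -10
SWAP    : -10 -5
SWAP    : -5 -10
PUSH -9 : -5 -10 -9
DIV     : -5 1
ADD     : -4
PUSH 11 : -4 11
MOD     : -4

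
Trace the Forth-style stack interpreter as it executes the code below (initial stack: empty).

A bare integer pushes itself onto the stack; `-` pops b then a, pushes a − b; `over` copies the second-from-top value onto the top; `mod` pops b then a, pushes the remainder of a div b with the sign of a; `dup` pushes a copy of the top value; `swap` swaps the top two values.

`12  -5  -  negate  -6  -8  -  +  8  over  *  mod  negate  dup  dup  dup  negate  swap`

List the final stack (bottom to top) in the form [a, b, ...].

12     -> [12]
-5     -> [12, -5]
-      -> [17]
negate -> [-17]
-6     -> [-17, -6]
-8     -> [-17, -6, -8]
-      -> [-17, 2]
+      -> [-15]
8      -> [-15, 8]
over   -> [-15, 8, -15]
*      -> [-15, -120]
mod    -> [-15]
negate -> [15]
dup    -> [15, 15]
dup    -> [15, 15, 15]
dup    -> [15, 15, 15, 15]
negate -> [15, 15, 15, -15]
swap   -> [15, 15, -15, 15]

[15, 15, -15, 15]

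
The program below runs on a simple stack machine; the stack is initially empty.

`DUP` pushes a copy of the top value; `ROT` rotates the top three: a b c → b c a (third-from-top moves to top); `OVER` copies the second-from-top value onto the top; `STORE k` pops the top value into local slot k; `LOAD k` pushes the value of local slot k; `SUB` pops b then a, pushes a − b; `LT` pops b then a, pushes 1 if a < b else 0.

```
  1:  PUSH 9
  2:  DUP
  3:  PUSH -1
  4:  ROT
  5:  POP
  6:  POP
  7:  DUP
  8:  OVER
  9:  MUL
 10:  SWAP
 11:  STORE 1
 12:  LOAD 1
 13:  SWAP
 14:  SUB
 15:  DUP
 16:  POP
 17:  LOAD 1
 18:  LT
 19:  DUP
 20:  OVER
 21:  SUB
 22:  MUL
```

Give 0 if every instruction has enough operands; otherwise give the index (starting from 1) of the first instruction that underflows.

0

PUSH 9   [9]
DUP      [9, 9]
PUSH -1  [9, 9, -1]
ROT      [9, -1, 9]
POP      [9, -1]
POP      [9]
DUP      [9, 9]
OVER     [9, 9, 9]
MUL      [9, 81]
SWAP     [81, 9]
STORE 1  [81]
LOAD 1   [81, 9]
SWAP     [9, 81]
SUB      [-72]
DUP      [-72, -72]
POP      [-72]
LOAD 1   [-72, 9]
LT       [1]
DUP      [1, 1]
OVER     [1, 1, 1]
SUB      [1, 0]
MUL      [0]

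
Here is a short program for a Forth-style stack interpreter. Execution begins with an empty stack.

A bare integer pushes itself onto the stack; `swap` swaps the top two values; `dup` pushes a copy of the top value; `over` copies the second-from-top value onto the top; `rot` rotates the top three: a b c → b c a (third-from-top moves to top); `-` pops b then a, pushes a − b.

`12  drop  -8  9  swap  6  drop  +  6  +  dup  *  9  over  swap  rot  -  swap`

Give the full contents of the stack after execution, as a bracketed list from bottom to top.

12   -> 12
drop -> (empty)
-8   -> -8
9    -> -8 9
swap -> 9 -8
6    -> 9 -8 6
drop -> 9 -8
+    -> 1
6    -> 1 6
+    -> 7
dup  -> 7 7
*    -> 49
9    -> 49 9
over -> 49 9 49
swap -> 49 49 9
rot  -> 49 9 49
-    -> 49 -40
swap -> -40 49

[-40, 49]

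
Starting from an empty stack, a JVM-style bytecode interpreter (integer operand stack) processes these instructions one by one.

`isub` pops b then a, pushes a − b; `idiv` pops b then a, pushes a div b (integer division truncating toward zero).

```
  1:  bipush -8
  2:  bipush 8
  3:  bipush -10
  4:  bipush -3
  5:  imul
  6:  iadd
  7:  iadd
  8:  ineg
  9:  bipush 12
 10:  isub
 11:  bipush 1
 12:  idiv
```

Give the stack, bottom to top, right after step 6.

bipush -8   [-8]
bipush 8    [-8, 8]
bipush -10  [-8, 8, -10]
bipush -3   [-8, 8, -10, -3]
imul        [-8, 8, 30]
iadd        [-8, 38]

[-8, 38]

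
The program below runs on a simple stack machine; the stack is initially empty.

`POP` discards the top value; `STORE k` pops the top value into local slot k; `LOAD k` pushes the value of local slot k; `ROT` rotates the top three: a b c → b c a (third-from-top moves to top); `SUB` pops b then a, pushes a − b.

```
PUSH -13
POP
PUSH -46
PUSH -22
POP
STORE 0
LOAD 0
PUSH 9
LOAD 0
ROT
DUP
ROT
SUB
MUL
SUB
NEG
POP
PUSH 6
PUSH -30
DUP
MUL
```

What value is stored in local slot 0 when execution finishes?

-46

PUSH -13 → [-13]
POP      → []
PUSH -46 → [-46]
PUSH -22 → [-46, -22]
POP      → [-46]
STORE 0  → []
LOAD 0   → [-46]
PUSH 9   → [-46, 9]
LOAD 0   → [-46, 9, -46]
ROT      → [9, -46, -46]
DUP      → [9, -46, -46, -46]
ROT      → [9, -46, -46, -46]
SUB      → [9, -46, 0]
MUL      → [9, 0]
SUB      → [9]
NEG      → [-9]
POP      → []
PUSH 6   → [6]
PUSH -30 → [6, -30]
DUP      → [6, -30, -30]
MUL      → [6, 900]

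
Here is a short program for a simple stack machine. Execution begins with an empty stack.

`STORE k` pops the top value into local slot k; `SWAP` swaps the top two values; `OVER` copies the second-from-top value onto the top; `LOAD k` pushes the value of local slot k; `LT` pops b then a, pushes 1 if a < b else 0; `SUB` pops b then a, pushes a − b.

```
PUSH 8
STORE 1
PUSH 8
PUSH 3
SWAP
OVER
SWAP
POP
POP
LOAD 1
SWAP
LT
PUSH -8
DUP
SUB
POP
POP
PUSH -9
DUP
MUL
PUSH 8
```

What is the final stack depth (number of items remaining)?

PUSH 8  → [8]
STORE 1 → []
PUSH 8  → [8]
PUSH 3  → [8, 3]
SWAP    → [3, 8]
OVER    → [3, 8, 3]
SWAP    → [3, 3, 8]
POP     → [3, 3]
POP     → [3]
LOAD 1  → [3, 8]
SWAP    → [8, 3]
LT      → [0]
PUSH -8 → [0, -8]
DUP     → [0, -8, -8]
SUB     → [0, 0]
POP     → [0]
POP     → []
PUSH -9 → [-9]
DUP     → [-9, -9]
MUL     → [81]
PUSH 8  → [81, 8]

2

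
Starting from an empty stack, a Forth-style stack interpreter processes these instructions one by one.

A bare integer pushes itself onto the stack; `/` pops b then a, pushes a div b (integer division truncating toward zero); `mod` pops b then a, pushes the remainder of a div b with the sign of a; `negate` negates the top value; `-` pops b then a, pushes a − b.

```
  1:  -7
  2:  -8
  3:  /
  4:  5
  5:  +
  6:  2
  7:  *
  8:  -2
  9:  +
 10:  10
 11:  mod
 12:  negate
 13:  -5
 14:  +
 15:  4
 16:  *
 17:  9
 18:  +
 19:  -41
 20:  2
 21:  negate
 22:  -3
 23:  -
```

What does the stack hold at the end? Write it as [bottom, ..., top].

[-43, -41, 1]

-7      -7
-8      -7 -8
/       0
5       0 5
+       5
2       5 2
*       10
-2      10 -2
+       8
10      8 10
mod     8
negate  -8
-5      -8 -5
+       -13
4       -13 4
*       -52
9       -52 9
+       -43
-41     -43 -41
2       -43 -41 2
negate  -43 -41 -2
-3      -43 -41 -2 -3
-       -43 -41 1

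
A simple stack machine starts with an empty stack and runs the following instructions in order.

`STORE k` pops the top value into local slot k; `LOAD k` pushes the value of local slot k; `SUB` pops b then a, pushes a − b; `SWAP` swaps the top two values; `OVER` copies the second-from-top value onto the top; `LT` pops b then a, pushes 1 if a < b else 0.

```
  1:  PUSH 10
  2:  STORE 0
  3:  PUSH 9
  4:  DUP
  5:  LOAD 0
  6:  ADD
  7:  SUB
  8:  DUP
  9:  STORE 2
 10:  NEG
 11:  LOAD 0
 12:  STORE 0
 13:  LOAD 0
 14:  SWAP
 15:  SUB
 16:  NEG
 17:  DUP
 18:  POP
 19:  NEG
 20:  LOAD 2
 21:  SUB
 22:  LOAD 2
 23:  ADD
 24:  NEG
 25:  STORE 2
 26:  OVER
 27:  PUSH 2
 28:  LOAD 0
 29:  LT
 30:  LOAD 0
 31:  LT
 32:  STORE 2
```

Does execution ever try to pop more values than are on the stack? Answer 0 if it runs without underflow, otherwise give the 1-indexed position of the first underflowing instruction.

26

PUSH 10 : [10]
STORE 0 : []
PUSH 9  : [9]
DUP     : [9, 9]
LOAD 0  : [9, 9, 10]
ADD     : [9, 19]
SUB     : [-10]
DUP     : [-10, -10]
STORE 2 : [-10]
NEG     : [10]
LOAD 0  : [10, 10]
STORE 0 : [10]
LOAD 0  : [10, 10]
SWAP    : [10, 10]
SUB     : [0]
NEG     : [0]
DUP     : [0, 0]
POP     : [0]
NEG     : [0]
LOAD 2  : [0, -10]
SUB     : [10]
LOAD 2  : [10, -10]
ADD     : [0]
NEG     : [0]
STORE 2 : []
OVER  — needs 2 operands, stack has 0 → underflow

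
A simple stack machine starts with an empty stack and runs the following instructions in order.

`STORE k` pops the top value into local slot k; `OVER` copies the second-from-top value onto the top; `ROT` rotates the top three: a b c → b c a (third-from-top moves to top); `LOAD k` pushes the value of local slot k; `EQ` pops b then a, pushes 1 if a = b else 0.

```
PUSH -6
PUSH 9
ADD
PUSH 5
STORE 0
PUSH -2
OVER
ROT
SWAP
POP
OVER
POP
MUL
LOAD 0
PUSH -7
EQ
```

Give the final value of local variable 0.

PUSH -6 -> -6
PUSH 9  -> -6 9
ADD     -> 3
PUSH 5  -> 3 5
STORE 0 -> 3
PUSH -2 -> 3 -2
OVER    -> 3 -2 3
ROT     -> -2 3 3
SWAP    -> -2 3 3
POP     -> -2 3
OVER    -> -2 3 -2
POP     -> -2 3
MUL     -> -6
LOAD 0  -> -6 5
PUSH -7 -> -6 5 -7
EQ      -> -6 0

5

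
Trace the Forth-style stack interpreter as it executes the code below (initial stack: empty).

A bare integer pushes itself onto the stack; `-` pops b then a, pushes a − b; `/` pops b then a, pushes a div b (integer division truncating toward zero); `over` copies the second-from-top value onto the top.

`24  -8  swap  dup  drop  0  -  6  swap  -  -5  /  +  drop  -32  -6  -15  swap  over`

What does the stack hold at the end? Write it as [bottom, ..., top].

24   : [24]
-8   : [24, -8]
swap : [-8, 24]
dup  : [-8, 24, 24]
drop : [-8, 24]
0    : [-8, 24, 0]
-    : [-8, 24]
6    : [-8, 24, 6]
swap : [-8, 6, 24]
-    : [-8, -18]
-5   : [-8, -18, -5]
/    : [-8, 3]
+    : [-5]
drop : []
-32  : [-32]
-6   : [-32, -6]
-15  : [-32, -6, -15]
swap : [-32, -15, -6]
over : [-32, -15, -6, -15]

[-32, -15, -6, -15]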